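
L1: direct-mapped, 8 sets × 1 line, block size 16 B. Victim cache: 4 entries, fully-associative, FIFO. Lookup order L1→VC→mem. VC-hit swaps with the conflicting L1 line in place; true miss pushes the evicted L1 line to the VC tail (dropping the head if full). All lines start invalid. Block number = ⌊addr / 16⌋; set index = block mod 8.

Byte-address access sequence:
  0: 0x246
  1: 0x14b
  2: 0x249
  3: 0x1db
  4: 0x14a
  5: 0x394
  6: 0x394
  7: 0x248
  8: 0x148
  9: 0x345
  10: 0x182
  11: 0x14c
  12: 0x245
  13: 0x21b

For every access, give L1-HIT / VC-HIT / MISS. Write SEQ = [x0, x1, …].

SEQ = [MISS, MISS, VC-HIT, MISS, VC-HIT, MISS, L1-HIT, VC-HIT, VC-HIT, MISS, MISS, VC-HIT, VC-HIT, MISS]

  [0] addr=0x246 blk=36 s=4: MISS | VC []
  [1] addr=0x14b blk=20 s=4: MISS | VC [36]
  [2] addr=0x249 blk=36 s=4: VC-HIT | VC [20]
  [3] addr=0x1db blk=29 s=5: MISS | VC [20]
  [4] addr=0x14a blk=20 s=4: VC-HIT | VC [36]
  [5] addr=0x394 blk=57 s=1: MISS | VC [36]
  [6] addr=0x394 blk=57 s=1: L1-HIT | VC [36]
  [7] addr=0x248 blk=36 s=4: VC-HIT | VC [20]
  [8] addr=0x148 blk=20 s=4: VC-HIT | VC [36]
  [9] addr=0x345 blk=52 s=4: MISS | VC [36, 20]
  [10] addr=0x182 blk=24 s=0: MISS | VC [36, 20]
  [11] addr=0x14c blk=20 s=4: VC-HIT | VC [36, 52]
  [12] addr=0x245 blk=36 s=4: VC-HIT | VC [20, 52]
  [13] addr=0x21b blk=33 s=1: MISS | VC [20, 52, 57]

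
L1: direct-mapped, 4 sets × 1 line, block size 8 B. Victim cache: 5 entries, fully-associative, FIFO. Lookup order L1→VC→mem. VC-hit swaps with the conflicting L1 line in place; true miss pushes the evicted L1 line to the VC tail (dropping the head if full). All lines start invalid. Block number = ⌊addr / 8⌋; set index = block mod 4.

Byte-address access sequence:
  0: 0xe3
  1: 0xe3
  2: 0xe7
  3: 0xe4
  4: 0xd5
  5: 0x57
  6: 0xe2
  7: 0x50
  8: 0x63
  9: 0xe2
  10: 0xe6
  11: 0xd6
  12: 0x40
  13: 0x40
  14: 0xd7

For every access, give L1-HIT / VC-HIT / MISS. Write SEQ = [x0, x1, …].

SEQ = [MISS, L1-HIT, L1-HIT, L1-HIT, MISS, MISS, L1-HIT, L1-HIT, MISS, VC-HIT, L1-HIT, VC-HIT, MISS, L1-HIT, L1-HIT]

#0 0xe3→b28/s0 MISS; vc=[]
#1 0xe3→b28/s0 L1-HIT; vc=[]
#2 0xe7→b28/s0 L1-HIT; vc=[]
#3 0xe4→b28/s0 L1-HIT; vc=[]
#4 0xd5→b26/s2 MISS; vc=[]
#5 0x57→b10/s2 MISS; vc=[26]
#6 0xe2→b28/s0 L1-HIT; vc=[26]
#7 0x50→b10/s2 L1-HIT; vc=[26]
#8 0x63→b12/s0 MISS; vc=[26,28]
#9 0xe2→b28/s0 VC-HIT; vc=[26,12]
#10 0xe6→b28/s0 L1-HIT; vc=[26,12]
#11 0xd6→b26/s2 VC-HIT; vc=[10,12]
#12 0x40→b8/s0 MISS; vc=[10,12,28]
#13 0x40→b8/s0 L1-HIT; vc=[10,12,28]
#14 0xd7→b26/s2 L1-HIT; vc=[10,12,28]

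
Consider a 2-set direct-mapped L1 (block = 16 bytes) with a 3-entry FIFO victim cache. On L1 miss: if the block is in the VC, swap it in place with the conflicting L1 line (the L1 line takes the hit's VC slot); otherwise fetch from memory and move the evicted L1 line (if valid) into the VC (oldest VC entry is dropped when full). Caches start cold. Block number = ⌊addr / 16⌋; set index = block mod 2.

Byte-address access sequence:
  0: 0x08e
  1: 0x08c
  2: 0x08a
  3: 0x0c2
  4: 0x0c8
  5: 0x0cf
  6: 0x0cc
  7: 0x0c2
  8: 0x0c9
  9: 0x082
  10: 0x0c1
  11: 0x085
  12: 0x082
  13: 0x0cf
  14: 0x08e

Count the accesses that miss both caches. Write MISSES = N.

0: 0x8e (blk 8, set 0) → MISS  vc=[]
1: 0x8c (blk 8, set 0) → L1-HIT  vc=[]
2: 0x8a (blk 8, set 0) → L1-HIT  vc=[]
3: 0xc2 (blk 12, set 0) → MISS  vc=[8]
4: 0xc8 (blk 12, set 0) → L1-HIT  vc=[8]
5: 0xcf (blk 12, set 0) → L1-HIT  vc=[8]
6: 0xcc (blk 12, set 0) → L1-HIT  vc=[8]
7: 0xc2 (blk 12, set 0) → L1-HIT  vc=[8]
8: 0xc9 (blk 12, set 0) → L1-HIT  vc=[8]
9: 0x82 (blk 8, set 0) → VC-HIT  vc=[12]
10: 0xc1 (blk 12, set 0) → VC-HIT  vc=[8]
11: 0x85 (blk 8, set 0) → VC-HIT  vc=[12]
12: 0x82 (blk 8, set 0) → L1-HIT  vc=[12]
13: 0xcf (blk 12, set 0) → VC-HIT  vc=[8]
14: 0x8e (blk 8, set 0) → VC-HIT  vc=[12]

MISSES = 2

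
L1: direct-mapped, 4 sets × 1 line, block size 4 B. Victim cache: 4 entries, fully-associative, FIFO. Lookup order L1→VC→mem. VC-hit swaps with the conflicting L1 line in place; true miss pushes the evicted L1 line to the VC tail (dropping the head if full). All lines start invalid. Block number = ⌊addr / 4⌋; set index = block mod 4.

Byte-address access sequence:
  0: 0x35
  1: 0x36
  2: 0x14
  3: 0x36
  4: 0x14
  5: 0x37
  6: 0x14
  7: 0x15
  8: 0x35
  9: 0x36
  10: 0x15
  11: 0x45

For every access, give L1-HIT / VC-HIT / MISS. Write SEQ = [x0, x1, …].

  [0] addr=0x35 blk=13 s=1: MISS | VC []
  [1] addr=0x36 blk=13 s=1: L1-HIT | VC []
  [2] addr=0x14 blk=5 s=1: MISS | VC [13]
  [3] addr=0x36 blk=13 s=1: VC-HIT | VC [5]
  [4] addr=0x14 blk=5 s=1: VC-HIT | VC [13]
  [5] addr=0x37 blk=13 s=1: VC-HIT | VC [5]
  [6] addr=0x14 blk=5 s=1: VC-HIT | VC [13]
  [7] addr=0x15 blk=5 s=1: L1-HIT | VC [13]
  [8] addr=0x35 blk=13 s=1: VC-HIT | VC [5]
  [9] addr=0x36 blk=13 s=1: L1-HIT | VC [5]
  [10] addr=0x15 blk=5 s=1: VC-HIT | VC [13]
  [11] addr=0x45 blk=17 s=1: MISS | VC [13, 5]

SEQ = [MISS, L1-HIT, MISS, VC-HIT, VC-HIT, VC-HIT, VC-HIT, L1-HIT, VC-HIT, L1-HIT, VC-HIT, MISS]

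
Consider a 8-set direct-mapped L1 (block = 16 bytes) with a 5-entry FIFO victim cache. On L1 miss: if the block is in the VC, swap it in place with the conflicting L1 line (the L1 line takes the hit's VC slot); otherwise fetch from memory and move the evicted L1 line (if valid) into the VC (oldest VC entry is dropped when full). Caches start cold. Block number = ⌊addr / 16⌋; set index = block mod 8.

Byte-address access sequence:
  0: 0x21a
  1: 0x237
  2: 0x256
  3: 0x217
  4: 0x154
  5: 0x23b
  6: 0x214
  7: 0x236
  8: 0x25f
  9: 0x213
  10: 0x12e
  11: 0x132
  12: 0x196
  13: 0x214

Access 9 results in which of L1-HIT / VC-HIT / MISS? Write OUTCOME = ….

#0 0x21a→b33/s1 MISS; vc=[]
#1 0x237→b35/s3 MISS; vc=[]
#2 0x256→b37/s5 MISS; vc=[]
#3 0x217→b33/s1 L1-HIT; vc=[]
#4 0x154→b21/s5 MISS; vc=[37]
#5 0x23b→b35/s3 L1-HIT; vc=[37]
#6 0x214→b33/s1 L1-HIT; vc=[37]
#7 0x236→b35/s3 L1-HIT; vc=[37]
#8 0x25f→b37/s5 VC-HIT; vc=[21]
#9 0x213→b33/s1 L1-HIT; vc=[21]
#10 0x12e→b18/s2 MISS; vc=[21]
#11 0x132→b19/s3 MISS; vc=[21,35]
#12 0x196→b25/s1 MISS; vc=[21,35,33]
#13 0x214→b33/s1 VC-HIT; vc=[21,35,25]

OUTCOME = L1-HIT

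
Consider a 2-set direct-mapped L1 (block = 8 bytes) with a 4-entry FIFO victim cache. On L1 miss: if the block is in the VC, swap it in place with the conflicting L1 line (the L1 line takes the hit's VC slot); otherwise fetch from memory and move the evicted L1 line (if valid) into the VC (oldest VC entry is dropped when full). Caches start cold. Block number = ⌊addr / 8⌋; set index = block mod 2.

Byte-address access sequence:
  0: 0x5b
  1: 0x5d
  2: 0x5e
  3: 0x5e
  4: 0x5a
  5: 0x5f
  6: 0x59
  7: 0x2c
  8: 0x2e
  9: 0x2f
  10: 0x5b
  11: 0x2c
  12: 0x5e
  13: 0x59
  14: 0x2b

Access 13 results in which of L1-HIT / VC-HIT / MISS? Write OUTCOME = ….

#0 0x5b→b11/s1 MISS; vc=[]
#1 0x5d→b11/s1 L1-HIT; vc=[]
#2 0x5e→b11/s1 L1-HIT; vc=[]
#3 0x5e→b11/s1 L1-HIT; vc=[]
#4 0x5a→b11/s1 L1-HIT; vc=[]
#5 0x5f→b11/s1 L1-HIT; vc=[]
#6 0x59→b11/s1 L1-HIT; vc=[]
#7 0x2c→b5/s1 MISS; vc=[11]
#8 0x2e→b5/s1 L1-HIT; vc=[11]
#9 0x2f→b5/s1 L1-HIT; vc=[11]
#10 0x5b→b11/s1 VC-HIT; vc=[5]
#11 0x2c→b5/s1 VC-HIT; vc=[11]
#12 0x5e→b11/s1 VC-HIT; vc=[5]
#13 0x59→b11/s1 L1-HIT; vc=[5]
#14 0x2b→b5/s1 VC-HIT; vc=[11]

OUTCOME = L1-HIT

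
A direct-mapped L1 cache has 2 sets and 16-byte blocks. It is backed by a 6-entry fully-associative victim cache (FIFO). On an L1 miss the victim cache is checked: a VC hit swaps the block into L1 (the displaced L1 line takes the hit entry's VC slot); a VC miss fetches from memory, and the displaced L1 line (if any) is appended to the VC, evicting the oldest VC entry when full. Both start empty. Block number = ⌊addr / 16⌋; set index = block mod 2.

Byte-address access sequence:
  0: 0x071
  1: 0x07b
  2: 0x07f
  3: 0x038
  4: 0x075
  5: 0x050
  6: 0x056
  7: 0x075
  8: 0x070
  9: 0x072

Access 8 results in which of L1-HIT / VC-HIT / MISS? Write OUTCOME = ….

OUTCOME = L1-HIT

#0 0x71→b7/s1 MISS; vc=[]
#1 0x7b→b7/s1 L1-HIT; vc=[]
#2 0x7f→b7/s1 L1-HIT; vc=[]
#3 0x38→b3/s1 MISS; vc=[7]
#4 0x75→b7/s1 VC-HIT; vc=[3]
#5 0x50→b5/s1 MISS; vc=[3,7]
#6 0x56→b5/s1 L1-HIT; vc=[3,7]
#7 0x75→b7/s1 VC-HIT; vc=[3,5]
#8 0x70→b7/s1 L1-HIT; vc=[3,5]
#9 0x72→b7/s1 L1-HIT; vc=[3,5]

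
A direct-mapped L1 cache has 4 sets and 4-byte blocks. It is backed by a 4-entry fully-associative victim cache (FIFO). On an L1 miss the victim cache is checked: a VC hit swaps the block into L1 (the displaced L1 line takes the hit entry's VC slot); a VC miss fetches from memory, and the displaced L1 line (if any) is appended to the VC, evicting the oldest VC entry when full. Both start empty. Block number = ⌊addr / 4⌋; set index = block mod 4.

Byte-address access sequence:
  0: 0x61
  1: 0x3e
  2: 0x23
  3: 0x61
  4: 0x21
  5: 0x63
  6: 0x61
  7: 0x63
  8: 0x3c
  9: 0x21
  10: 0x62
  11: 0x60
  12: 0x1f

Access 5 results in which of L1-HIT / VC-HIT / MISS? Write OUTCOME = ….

  [0] addr=0x61 blk=24 s=0: MISS | VC []
  [1] addr=0x3e blk=15 s=3: MISS | VC []
  [2] addr=0x23 blk=8 s=0: MISS | VC [24]
  [3] addr=0x61 blk=24 s=0: VC-HIT | VC [8]
  [4] addr=0x21 blk=8 s=0: VC-HIT | VC [24]
  [5] addr=0x63 blk=24 s=0: VC-HIT | VC [8]
  [6] addr=0x61 blk=24 s=0: L1-HIT | VC [8]
  [7] addr=0x63 blk=24 s=0: L1-HIT | VC [8]
  [8] addr=0x3c blk=15 s=3: L1-HIT | VC [8]
  [9] addr=0x21 blk=8 s=0: VC-HIT | VC [24]
  [10] addr=0x62 blk=24 s=0: VC-HIT | VC [8]
  [11] addr=0x60 blk=24 s=0: L1-HIT | VC [8]
  [12] addr=0x1f blk=7 s=3: MISS | VC [8, 15]

OUTCOME = VC-HIT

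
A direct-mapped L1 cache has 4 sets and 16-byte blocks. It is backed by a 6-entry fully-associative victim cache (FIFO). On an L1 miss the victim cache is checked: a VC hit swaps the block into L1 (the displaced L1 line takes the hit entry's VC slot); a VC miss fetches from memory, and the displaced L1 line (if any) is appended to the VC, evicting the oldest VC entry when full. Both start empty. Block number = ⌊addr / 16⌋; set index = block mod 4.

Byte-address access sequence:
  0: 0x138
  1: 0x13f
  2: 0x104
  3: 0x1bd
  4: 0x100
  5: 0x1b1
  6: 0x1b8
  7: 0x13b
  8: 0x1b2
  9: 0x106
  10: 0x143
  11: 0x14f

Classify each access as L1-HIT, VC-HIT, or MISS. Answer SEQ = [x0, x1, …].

0: 0x138 (blk 19, set 3) → MISS  vc=[]
1: 0x13f (blk 19, set 3) → L1-HIT  vc=[]
2: 0x104 (blk 16, set 0) → MISS  vc=[]
3: 0x1bd (blk 27, set 3) → MISS  vc=[19]
4: 0x100 (blk 16, set 0) → L1-HIT  vc=[19]
5: 0x1b1 (blk 27, set 3) → L1-HIT  vc=[19]
6: 0x1b8 (blk 27, set 3) → L1-HIT  vc=[19]
7: 0x13b (blk 19, set 3) → VC-HIT  vc=[27]
8: 0x1b2 (blk 27, set 3) → VC-HIT  vc=[19]
9: 0x106 (blk 16, set 0) → L1-HIT  vc=[19]
10: 0x143 (blk 20, set 0) → MISS  vc=[19, 16]
11: 0x14f (blk 20, set 0) → L1-HIT  vc=[19, 16]

SEQ = [MISS, L1-HIT, MISS, MISS, L1-HIT, L1-HIT, L1-HIT, VC-HIT, VC-HIT, L1-HIT, MISS, L1-HIT]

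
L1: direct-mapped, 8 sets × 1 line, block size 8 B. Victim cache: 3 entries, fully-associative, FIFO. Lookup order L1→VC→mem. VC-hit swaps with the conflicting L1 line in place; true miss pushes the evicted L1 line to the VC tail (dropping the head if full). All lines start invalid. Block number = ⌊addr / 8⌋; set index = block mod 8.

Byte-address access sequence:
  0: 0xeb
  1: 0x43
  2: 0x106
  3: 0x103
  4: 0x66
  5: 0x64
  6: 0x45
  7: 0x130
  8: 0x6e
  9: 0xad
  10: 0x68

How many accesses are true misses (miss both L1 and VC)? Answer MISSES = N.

MISSES = 7

0: 0xeb (blk 29, set 5) → MISS  vc=[]
1: 0x43 (blk 8, set 0) → MISS  vc=[]
2: 0x106 (blk 32, set 0) → MISS  vc=[8]
3: 0x103 (blk 32, set 0) → L1-HIT  vc=[8]
4: 0x66 (blk 12, set 4) → MISS  vc=[8]
5: 0x64 (blk 12, set 4) → L1-HIT  vc=[8]
6: 0x45 (blk 8, set 0) → VC-HIT  vc=[32]
7: 0x130 (blk 38, set 6) → MISS  vc=[32]
8: 0x6e (blk 13, set 5) → MISS  vc=[32, 29]
9: 0xad (blk 21, set 5) → MISS  vc=[32, 29, 13]
10: 0x68 (blk 13, set 5) → VC-HIT  vc=[32, 29, 21]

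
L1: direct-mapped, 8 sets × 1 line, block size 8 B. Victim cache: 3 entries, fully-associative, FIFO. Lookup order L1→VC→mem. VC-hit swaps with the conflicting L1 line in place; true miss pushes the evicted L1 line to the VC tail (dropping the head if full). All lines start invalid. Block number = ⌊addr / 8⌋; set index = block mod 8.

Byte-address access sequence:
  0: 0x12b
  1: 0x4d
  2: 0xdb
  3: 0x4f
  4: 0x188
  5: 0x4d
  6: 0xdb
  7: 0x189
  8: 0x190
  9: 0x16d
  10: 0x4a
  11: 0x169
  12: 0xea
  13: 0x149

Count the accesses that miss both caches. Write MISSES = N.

  [0] addr=0x12b blk=37 s=5: MISS | VC []
  [1] addr=0x4d blk=9 s=1: MISS | VC []
  [2] addr=0xdb blk=27 s=3: MISS | VC []
  [3] addr=0x4f blk=9 s=1: L1-HIT | VC []
  [4] addr=0x188 blk=49 s=1: MISS | VC [9]
  [5] addr=0x4d blk=9 s=1: VC-HIT | VC [49]
  [6] addr=0xdb blk=27 s=3: L1-HIT | VC [49]
  [7] addr=0x189 blk=49 s=1: VC-HIT | VC [9]
  [8] addr=0x190 blk=50 s=2: MISS | VC [9]
  [9] addr=0x16d blk=45 s=5: MISS | VC [9, 37]
  [10] addr=0x4a blk=9 s=1: VC-HIT | VC [49, 37]
  [11] addr=0x169 blk=45 s=5: L1-HIT | VC [49, 37]
  [12] addr=0xea blk=29 s=5: MISS | VC [49, 37, 45]
  [13] addr=0x149 blk=41 s=1: MISS | VC [37, 45, 9]

MISSES = 8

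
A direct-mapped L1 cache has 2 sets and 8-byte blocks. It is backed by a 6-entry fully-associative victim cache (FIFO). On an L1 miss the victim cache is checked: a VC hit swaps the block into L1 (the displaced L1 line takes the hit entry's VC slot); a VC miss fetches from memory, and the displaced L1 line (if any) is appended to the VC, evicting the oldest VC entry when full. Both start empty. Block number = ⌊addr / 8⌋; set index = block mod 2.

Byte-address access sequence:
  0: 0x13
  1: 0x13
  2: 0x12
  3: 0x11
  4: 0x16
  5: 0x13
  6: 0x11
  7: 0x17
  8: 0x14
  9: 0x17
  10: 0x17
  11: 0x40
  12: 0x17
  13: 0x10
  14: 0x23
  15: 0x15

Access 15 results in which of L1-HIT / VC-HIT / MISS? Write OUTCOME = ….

OUTCOME = VC-HIT

0: 0x13 (blk 2, set 0) → MISS  vc=[]
1: 0x13 (blk 2, set 0) → L1-HIT  vc=[]
2: 0x12 (blk 2, set 0) → L1-HIT  vc=[]
3: 0x11 (blk 2, set 0) → L1-HIT  vc=[]
4: 0x16 (blk 2, set 0) → L1-HIT  vc=[]
5: 0x13 (blk 2, set 0) → L1-HIT  vc=[]
6: 0x11 (blk 2, set 0) → L1-HIT  vc=[]
7: 0x17 (blk 2, set 0) → L1-HIT  vc=[]
8: 0x14 (blk 2, set 0) → L1-HIT  vc=[]
9: 0x17 (blk 2, set 0) → L1-HIT  vc=[]
10: 0x17 (blk 2, set 0) → L1-HIT  vc=[]
11: 0x40 (blk 8, set 0) → MISS  vc=[2]
12: 0x17 (blk 2, set 0) → VC-HIT  vc=[8]
13: 0x10 (blk 2, set 0) → L1-HIT  vc=[8]
14: 0x23 (blk 4, set 0) → MISS  vc=[8, 2]
15: 0x15 (blk 2, set 0) → VC-HIT  vc=[8, 4]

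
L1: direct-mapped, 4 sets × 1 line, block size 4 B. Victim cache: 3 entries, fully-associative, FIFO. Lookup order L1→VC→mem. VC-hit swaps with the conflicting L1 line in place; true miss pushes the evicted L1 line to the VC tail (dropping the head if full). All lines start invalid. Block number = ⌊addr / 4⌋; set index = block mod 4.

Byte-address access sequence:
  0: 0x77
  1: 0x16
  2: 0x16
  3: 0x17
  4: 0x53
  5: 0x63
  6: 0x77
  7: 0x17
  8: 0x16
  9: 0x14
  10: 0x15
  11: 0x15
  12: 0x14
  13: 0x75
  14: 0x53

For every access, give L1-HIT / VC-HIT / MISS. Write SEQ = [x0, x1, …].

SEQ = [MISS, MISS, L1-HIT, L1-HIT, MISS, MISS, VC-HIT, VC-HIT, L1-HIT, L1-HIT, L1-HIT, L1-HIT, L1-HIT, VC-HIT, VC-HIT]

#0 0x77→b29/s1 MISS; vc=[]
#1 0x16→b5/s1 MISS; vc=[29]
#2 0x16→b5/s1 L1-HIT; vc=[29]
#3 0x17→b5/s1 L1-HIT; vc=[29]
#4 0x53→b20/s0 MISS; vc=[29]
#5 0x63→b24/s0 MISS; vc=[29,20]
#6 0x77→b29/s1 VC-HIT; vc=[5,20]
#7 0x17→b5/s1 VC-HIT; vc=[29,20]
#8 0x16→b5/s1 L1-HIT; vc=[29,20]
#9 0x14→b5/s1 L1-HIT; vc=[29,20]
#10 0x15→b5/s1 L1-HIT; vc=[29,20]
#11 0x15→b5/s1 L1-HIT; vc=[29,20]
#12 0x14→b5/s1 L1-HIT; vc=[29,20]
#13 0x75→b29/s1 VC-HIT; vc=[5,20]
#14 0x53→b20/s0 VC-HIT; vc=[5,24]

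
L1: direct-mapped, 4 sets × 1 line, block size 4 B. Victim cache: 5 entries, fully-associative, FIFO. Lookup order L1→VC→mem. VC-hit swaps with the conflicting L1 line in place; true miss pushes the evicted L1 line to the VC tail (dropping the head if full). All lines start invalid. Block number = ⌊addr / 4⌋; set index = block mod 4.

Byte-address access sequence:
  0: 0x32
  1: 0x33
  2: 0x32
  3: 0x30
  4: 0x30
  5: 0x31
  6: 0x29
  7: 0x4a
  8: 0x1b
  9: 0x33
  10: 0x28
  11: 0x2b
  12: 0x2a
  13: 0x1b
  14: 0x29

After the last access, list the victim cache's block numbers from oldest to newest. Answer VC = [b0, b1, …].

VC = [6, 18]

  [0] addr=0x32 blk=12 s=0: MISS | VC []
  [1] addr=0x33 blk=12 s=0: L1-HIT | VC []
  [2] addr=0x32 blk=12 s=0: L1-HIT | VC []
  [3] addr=0x30 blk=12 s=0: L1-HIT | VC []
  [4] addr=0x30 blk=12 s=0: L1-HIT | VC []
  [5] addr=0x31 blk=12 s=0: L1-HIT | VC []
  [6] addr=0x29 blk=10 s=2: MISS | VC []
  [7] addr=0x4a blk=18 s=2: MISS | VC [10]
  [8] addr=0x1b blk=6 s=2: MISS | VC [10, 18]
  [9] addr=0x33 blk=12 s=0: L1-HIT | VC [10, 18]
  [10] addr=0x28 blk=10 s=2: VC-HIT | VC [6, 18]
  [11] addr=0x2b blk=10 s=2: L1-HIT | VC [6, 18]
  [12] addr=0x2a blk=10 s=2: L1-HIT | VC [6, 18]
  [13] addr=0x1b blk=6 s=2: VC-HIT | VC [10, 18]
  [14] addr=0x29 blk=10 s=2: VC-HIT | VC [6, 18]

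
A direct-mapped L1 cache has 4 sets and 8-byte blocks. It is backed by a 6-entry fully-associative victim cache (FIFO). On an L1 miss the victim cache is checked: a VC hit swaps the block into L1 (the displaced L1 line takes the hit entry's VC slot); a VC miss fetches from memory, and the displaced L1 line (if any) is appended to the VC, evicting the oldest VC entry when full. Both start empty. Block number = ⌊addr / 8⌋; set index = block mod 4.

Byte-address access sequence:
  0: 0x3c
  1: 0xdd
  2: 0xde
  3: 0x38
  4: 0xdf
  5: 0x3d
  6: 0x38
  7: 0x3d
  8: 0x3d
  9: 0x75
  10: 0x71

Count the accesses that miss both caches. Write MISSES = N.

  [0] addr=0x3c blk=7 s=3: MISS | VC []
  [1] addr=0xdd blk=27 s=3: MISS | VC [7]
  [2] addr=0xde blk=27 s=3: L1-HIT | VC [7]
  [3] addr=0x38 blk=7 s=3: VC-HIT | VC [27]
  [4] addr=0xdf blk=27 s=3: VC-HIT | VC [7]
  [5] addr=0x3d blk=7 s=3: VC-HIT | VC [27]
  [6] addr=0x38 blk=7 s=3: L1-HIT | VC [27]
  [7] addr=0x3d blk=7 s=3: L1-HIT | VC [27]
  [8] addr=0x3d blk=7 s=3: L1-HIT | VC [27]
  [9] addr=0x75 blk=14 s=2: MISS | VC [27]
  [10] addr=0x71 blk=14 s=2: L1-HIT | VC [27]

MISSES = 3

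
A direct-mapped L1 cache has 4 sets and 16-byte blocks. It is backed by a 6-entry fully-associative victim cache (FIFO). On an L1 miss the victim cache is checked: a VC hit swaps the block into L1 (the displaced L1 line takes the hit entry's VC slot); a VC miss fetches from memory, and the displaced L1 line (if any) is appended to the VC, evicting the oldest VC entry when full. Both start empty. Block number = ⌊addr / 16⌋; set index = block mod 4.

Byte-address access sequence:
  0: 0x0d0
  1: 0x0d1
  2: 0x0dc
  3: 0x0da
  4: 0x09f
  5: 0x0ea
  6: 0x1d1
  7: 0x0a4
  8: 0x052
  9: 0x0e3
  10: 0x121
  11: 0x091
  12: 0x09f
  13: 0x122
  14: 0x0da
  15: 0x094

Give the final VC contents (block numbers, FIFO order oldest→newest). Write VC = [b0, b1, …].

VC = [13, 5, 10, 29, 14]

#0 0xd0→b13/s1 MISS; vc=[]
#1 0xd1→b13/s1 L1-HIT; vc=[]
#2 0xdc→b13/s1 L1-HIT; vc=[]
#3 0xda→b13/s1 L1-HIT; vc=[]
#4 0x9f→b9/s1 MISS; vc=[13]
#5 0xea→b14/s2 MISS; vc=[13]
#6 0x1d1→b29/s1 MISS; vc=[13,9]
#7 0xa4→b10/s2 MISS; vc=[13,9,14]
#8 0x52→b5/s1 MISS; vc=[13,9,14,29]
#9 0xe3→b14/s2 VC-HIT; vc=[13,9,10,29]
#10 0x121→b18/s2 MISS; vc=[13,9,10,29,14]
#11 0x91→b9/s1 VC-HIT; vc=[13,5,10,29,14]
#12 0x9f→b9/s1 L1-HIT; vc=[13,5,10,29,14]
#13 0x122→b18/s2 L1-HIT; vc=[13,5,10,29,14]
#14 0xda→b13/s1 VC-HIT; vc=[9,5,10,29,14]
#15 0x94→b9/s1 VC-HIT; vc=[13,5,10,29,14]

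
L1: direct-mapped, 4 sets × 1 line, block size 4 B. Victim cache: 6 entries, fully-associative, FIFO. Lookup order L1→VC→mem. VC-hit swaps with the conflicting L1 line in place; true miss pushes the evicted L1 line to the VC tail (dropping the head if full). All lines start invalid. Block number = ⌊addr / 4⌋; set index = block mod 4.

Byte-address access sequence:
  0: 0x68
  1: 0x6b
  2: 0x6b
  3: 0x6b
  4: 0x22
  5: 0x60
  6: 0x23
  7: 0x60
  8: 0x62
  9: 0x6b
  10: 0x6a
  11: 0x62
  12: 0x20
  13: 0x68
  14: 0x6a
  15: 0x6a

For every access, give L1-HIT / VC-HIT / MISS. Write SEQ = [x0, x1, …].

0: 0x68 (blk 26, set 2) → MISS  vc=[]
1: 0x6b (blk 26, set 2) → L1-HIT  vc=[]
2: 0x6b (blk 26, set 2) → L1-HIT  vc=[]
3: 0x6b (blk 26, set 2) → L1-HIT  vc=[]
4: 0x22 (blk 8, set 0) → MISS  vc=[]
5: 0x60 (blk 24, set 0) → MISS  vc=[8]
6: 0x23 (blk 8, set 0) → VC-HIT  vc=[24]
7: 0x60 (blk 24, set 0) → VC-HIT  vc=[8]
8: 0x62 (blk 24, set 0) → L1-HIT  vc=[8]
9: 0x6b (blk 26, set 2) → L1-HIT  vc=[8]
10: 0x6a (blk 26, set 2) → L1-HIT  vc=[8]
11: 0x62 (blk 24, set 0) → L1-HIT  vc=[8]
12: 0x20 (blk 8, set 0) → VC-HIT  vc=[24]
13: 0x68 (blk 26, set 2) → L1-HIT  vc=[24]
14: 0x6a (blk 26, set 2) → L1-HIT  vc=[24]
15: 0x6a (blk 26, set 2) → L1-HIT  vc=[24]

SEQ = [MISS, L1-HIT, L1-HIT, L1-HIT, MISS, MISS, VC-HIT, VC-HIT, L1-HIT, L1-HIT, L1-HIT, L1-HIT, VC-HIT, L1-HIT, L1-HIT, L1-HIT]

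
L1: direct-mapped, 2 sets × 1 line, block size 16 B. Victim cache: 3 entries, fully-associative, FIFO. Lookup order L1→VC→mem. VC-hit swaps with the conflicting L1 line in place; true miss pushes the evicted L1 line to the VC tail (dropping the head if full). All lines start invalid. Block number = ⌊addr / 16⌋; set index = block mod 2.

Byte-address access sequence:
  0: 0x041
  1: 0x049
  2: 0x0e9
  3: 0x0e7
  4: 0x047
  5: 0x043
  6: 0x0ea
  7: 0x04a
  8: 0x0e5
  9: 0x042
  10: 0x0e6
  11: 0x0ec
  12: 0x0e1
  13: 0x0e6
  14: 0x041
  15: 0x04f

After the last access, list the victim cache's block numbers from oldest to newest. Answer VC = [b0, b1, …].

VC = [14]

  [0] addr=0x41 blk=4 s=0: MISS | VC []
  [1] addr=0x49 blk=4 s=0: L1-HIT | VC []
  [2] addr=0xe9 blk=14 s=0: MISS | VC [4]
  [3] addr=0xe7 blk=14 s=0: L1-HIT | VC [4]
  [4] addr=0x47 blk=4 s=0: VC-HIT | VC [14]
  [5] addr=0x43 blk=4 s=0: L1-HIT | VC [14]
  [6] addr=0xea blk=14 s=0: VC-HIT | VC [4]
  [7] addr=0x4a blk=4 s=0: VC-HIT | VC [14]
  [8] addr=0xe5 blk=14 s=0: VC-HIT | VC [4]
  [9] addr=0x42 blk=4 s=0: VC-HIT | VC [14]
  [10] addr=0xe6 blk=14 s=0: VC-HIT | VC [4]
  [11] addr=0xec blk=14 s=0: L1-HIT | VC [4]
  [12] addr=0xe1 blk=14 s=0: L1-HIT | VC [4]
  [13] addr=0xe6 blk=14 s=0: L1-HIT | VC [4]
  [14] addr=0x41 blk=4 s=0: VC-HIT | VC [14]
  [15] addr=0x4f blk=4 s=0: L1-HIT | VC [14]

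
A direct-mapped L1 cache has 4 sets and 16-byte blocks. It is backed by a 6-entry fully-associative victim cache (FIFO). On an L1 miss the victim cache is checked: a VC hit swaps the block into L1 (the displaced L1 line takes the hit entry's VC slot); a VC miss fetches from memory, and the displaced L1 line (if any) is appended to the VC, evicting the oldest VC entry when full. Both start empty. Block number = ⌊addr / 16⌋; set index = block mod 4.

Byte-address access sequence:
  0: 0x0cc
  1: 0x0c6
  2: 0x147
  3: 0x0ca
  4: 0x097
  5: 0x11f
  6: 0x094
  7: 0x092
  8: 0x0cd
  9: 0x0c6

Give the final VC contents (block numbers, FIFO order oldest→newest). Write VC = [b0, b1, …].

VC = [20, 17]

#0 0xcc→b12/s0 MISS; vc=[]
#1 0xc6→b12/s0 L1-HIT; vc=[]
#2 0x147→b20/s0 MISS; vc=[12]
#3 0xca→b12/s0 VC-HIT; vc=[20]
#4 0x97→b9/s1 MISS; vc=[20]
#5 0x11f→b17/s1 MISS; vc=[20,9]
#6 0x94→b9/s1 VC-HIT; vc=[20,17]
#7 0x92→b9/s1 L1-HIT; vc=[20,17]
#8 0xcd→b12/s0 L1-HIT; vc=[20,17]
#9 0xc6→b12/s0 L1-HIT; vc=[20,17]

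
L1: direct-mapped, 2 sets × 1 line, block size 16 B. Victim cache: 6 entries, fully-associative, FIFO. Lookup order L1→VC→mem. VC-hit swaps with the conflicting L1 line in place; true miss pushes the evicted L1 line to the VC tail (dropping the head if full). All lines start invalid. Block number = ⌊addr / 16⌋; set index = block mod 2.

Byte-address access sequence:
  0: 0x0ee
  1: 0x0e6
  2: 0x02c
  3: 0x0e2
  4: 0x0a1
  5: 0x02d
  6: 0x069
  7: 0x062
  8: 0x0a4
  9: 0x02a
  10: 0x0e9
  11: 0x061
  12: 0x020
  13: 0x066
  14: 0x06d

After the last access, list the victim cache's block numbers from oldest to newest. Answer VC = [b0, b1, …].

#0 0xee→b14/s0 MISS; vc=[]
#1 0xe6→b14/s0 L1-HIT; vc=[]
#2 0x2c→b2/s0 MISS; vc=[14]
#3 0xe2→b14/s0 VC-HIT; vc=[2]
#4 0xa1→b10/s0 MISS; vc=[2,14]
#5 0x2d→b2/s0 VC-HIT; vc=[10,14]
#6 0x69→b6/s0 MISS; vc=[10,14,2]
#7 0x62→b6/s0 L1-HIT; vc=[10,14,2]
#8 0xa4→b10/s0 VC-HIT; vc=[6,14,2]
#9 0x2a→b2/s0 VC-HIT; vc=[6,14,10]
#10 0xe9→b14/s0 VC-HIT; vc=[6,2,10]
#11 0x61→b6/s0 VC-HIT; vc=[14,2,10]
#12 0x20→b2/s0 VC-HIT; vc=[14,6,10]
#13 0x66→b6/s0 VC-HIT; vc=[14,2,10]
#14 0x6d→b6/s0 L1-HIT; vc=[14,2,10]

VC = [14, 2, 10]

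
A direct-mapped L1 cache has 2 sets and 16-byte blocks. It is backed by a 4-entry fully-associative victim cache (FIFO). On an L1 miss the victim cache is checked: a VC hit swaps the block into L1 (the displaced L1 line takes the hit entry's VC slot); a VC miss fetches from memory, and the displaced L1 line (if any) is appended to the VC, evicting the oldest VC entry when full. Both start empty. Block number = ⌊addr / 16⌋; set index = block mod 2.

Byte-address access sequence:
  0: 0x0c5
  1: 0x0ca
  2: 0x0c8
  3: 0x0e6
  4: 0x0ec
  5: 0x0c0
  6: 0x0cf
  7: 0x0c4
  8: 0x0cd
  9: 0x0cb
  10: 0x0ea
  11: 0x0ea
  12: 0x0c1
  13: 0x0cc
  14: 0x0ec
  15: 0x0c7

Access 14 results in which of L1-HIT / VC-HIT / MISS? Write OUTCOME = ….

#0 0xc5→b12/s0 MISS; vc=[]
#1 0xca→b12/s0 L1-HIT; vc=[]
#2 0xc8→b12/s0 L1-HIT; vc=[]
#3 0xe6→b14/s0 MISS; vc=[12]
#4 0xec→b14/s0 L1-HIT; vc=[12]
#5 0xc0→b12/s0 VC-HIT; vc=[14]
#6 0xcf→b12/s0 L1-HIT; vc=[14]
#7 0xc4→b12/s0 L1-HIT; vc=[14]
#8 0xcd→b12/s0 L1-HIT; vc=[14]
#9 0xcb→b12/s0 L1-HIT; vc=[14]
#10 0xea→b14/s0 VC-HIT; vc=[12]
#11 0xea→b14/s0 L1-HIT; vc=[12]
#12 0xc1→b12/s0 VC-HIT; vc=[14]
#13 0xcc→b12/s0 L1-HIT; vc=[14]
#14 0xec→b14/s0 VC-HIT; vc=[12]
#15 0xc7→b12/s0 VC-HIT; vc=[14]

OUTCOME = VC-HIT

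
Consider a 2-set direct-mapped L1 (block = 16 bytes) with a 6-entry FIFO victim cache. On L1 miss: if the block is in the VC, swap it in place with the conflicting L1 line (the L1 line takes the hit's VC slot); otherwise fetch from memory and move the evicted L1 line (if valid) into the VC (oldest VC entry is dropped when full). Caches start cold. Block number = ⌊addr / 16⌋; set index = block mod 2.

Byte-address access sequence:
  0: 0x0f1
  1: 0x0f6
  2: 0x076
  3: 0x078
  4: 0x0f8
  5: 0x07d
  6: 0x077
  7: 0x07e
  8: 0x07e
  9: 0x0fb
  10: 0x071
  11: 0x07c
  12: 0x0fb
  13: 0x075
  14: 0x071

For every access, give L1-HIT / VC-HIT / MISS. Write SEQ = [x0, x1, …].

  [0] addr=0xf1 blk=15 s=1: MISS | VC []
  [1] addr=0xf6 blk=15 s=1: L1-HIT | VC []
  [2] addr=0x76 blk=7 s=1: MISS | VC [15]
  [3] addr=0x78 blk=7 s=1: L1-HIT | VC [15]
  [4] addr=0xf8 blk=15 s=1: VC-HIT | VC [7]
  [5] addr=0x7d blk=7 s=1: VC-HIT | VC [15]
  [6] addr=0x77 blk=7 s=1: L1-HIT | VC [15]
  [7] addr=0x7e blk=7 s=1: L1-HIT | VC [15]
  [8] addr=0x7e blk=7 s=1: L1-HIT | VC [15]
  [9] addr=0xfb blk=15 s=1: VC-HIT | VC [7]
  [10] addr=0x71 blk=7 s=1: VC-HIT | VC [15]
  [11] addr=0x7c blk=7 s=1: L1-HIT | VC [15]
  [12] addr=0xfb blk=15 s=1: VC-HIT | VC [7]
  [13] addr=0x75 blk=7 s=1: VC-HIT | VC [15]
  [14] addr=0x71 blk=7 s=1: L1-HIT | VC [15]

SEQ = [MISS, L1-HIT, MISS, L1-HIT, VC-HIT, VC-HIT, L1-HIT, L1-HIT, L1-HIT, VC-HIT, VC-HIT, L1-HIT, VC-HIT, VC-HIT, L1-HIT]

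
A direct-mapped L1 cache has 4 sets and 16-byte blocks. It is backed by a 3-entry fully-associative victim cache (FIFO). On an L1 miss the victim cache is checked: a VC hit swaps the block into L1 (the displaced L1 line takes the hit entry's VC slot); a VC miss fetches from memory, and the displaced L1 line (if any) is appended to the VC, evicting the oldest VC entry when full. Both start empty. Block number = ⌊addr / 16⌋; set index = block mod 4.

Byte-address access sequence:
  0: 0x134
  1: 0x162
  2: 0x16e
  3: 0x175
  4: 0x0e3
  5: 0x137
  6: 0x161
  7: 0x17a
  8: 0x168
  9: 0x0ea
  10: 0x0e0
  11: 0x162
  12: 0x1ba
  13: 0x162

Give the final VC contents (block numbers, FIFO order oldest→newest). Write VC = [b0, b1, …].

  [0] addr=0x134 blk=19 s=3: MISS | VC []
  [1] addr=0x162 blk=22 s=2: MISS | VC []
  [2] addr=0x16e blk=22 s=2: L1-HIT | VC []
  [3] addr=0x175 blk=23 s=3: MISS | VC [19]
  [4] addr=0xe3 blk=14 s=2: MISS | VC [19, 22]
  [5] addr=0x137 blk=19 s=3: VC-HIT | VC [23, 22]
  [6] addr=0x161 blk=22 s=2: VC-HIT | VC [23, 14]
  [7] addr=0x17a blk=23 s=3: VC-HIT | VC [19, 14]
  [8] addr=0x168 blk=22 s=2: L1-HIT | VC [19, 14]
  [9] addr=0xea blk=14 s=2: VC-HIT | VC [19, 22]
  [10] addr=0xe0 blk=14 s=2: L1-HIT | VC [19, 22]
  [11] addr=0x162 blk=22 s=2: VC-HIT | VC [19, 14]
  [12] addr=0x1ba blk=27 s=3: MISS | VC [19, 14, 23]
  [13] addr=0x162 blk=22 s=2: L1-HIT | VC [19, 14, 23]

VC = [19, 14, 23]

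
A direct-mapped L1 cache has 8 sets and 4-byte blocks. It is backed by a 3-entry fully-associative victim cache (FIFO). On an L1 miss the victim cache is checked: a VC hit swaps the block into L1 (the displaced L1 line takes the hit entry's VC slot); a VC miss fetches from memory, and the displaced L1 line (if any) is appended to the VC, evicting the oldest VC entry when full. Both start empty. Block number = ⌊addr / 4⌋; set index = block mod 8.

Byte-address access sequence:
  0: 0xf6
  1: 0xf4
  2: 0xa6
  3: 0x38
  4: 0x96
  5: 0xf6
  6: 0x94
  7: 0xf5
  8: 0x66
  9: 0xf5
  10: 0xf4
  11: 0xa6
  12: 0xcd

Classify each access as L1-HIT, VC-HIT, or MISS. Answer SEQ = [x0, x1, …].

#0 0xf6→b61/s5 MISS; vc=[]
#1 0xf4→b61/s5 L1-HIT; vc=[]
#2 0xa6→b41/s1 MISS; vc=[]
#3 0x38→b14/s6 MISS; vc=[]
#4 0x96→b37/s5 MISS; vc=[61]
#5 0xf6→b61/s5 VC-HIT; vc=[37]
#6 0x94→b37/s5 VC-HIT; vc=[61]
#7 0xf5→b61/s5 VC-HIT; vc=[37]
#8 0x66→b25/s1 MISS; vc=[37,41]
#9 0xf5→b61/s5 L1-HIT; vc=[37,41]
#10 0xf4→b61/s5 L1-HIT; vc=[37,41]
#11 0xa6→b41/s1 VC-HIT; vc=[37,25]
#12 0xcd→b51/s3 MISS; vc=[37,25]

SEQ = [MISS, L1-HIT, MISS, MISS, MISS, VC-HIT, VC-HIT, VC-HIT, MISS, L1-HIT, L1-HIT, VC-HIT, MISS]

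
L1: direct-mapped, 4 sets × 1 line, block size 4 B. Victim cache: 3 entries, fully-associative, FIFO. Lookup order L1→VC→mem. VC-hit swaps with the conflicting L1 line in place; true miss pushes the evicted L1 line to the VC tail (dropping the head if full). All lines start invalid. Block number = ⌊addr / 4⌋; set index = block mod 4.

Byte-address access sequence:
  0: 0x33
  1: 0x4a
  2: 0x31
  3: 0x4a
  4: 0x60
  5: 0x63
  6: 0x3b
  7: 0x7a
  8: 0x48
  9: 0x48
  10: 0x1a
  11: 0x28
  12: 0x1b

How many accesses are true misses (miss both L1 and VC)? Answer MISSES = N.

MISSES = 7

0: 0x33 (blk 12, set 0) → MISS  vc=[]
1: 0x4a (blk 18, set 2) → MISS  vc=[]
2: 0x31 (blk 12, set 0) → L1-HIT  vc=[]
3: 0x4a (blk 18, set 2) → L1-HIT  vc=[]
4: 0x60 (blk 24, set 0) → MISS  vc=[12]
5: 0x63 (blk 24, set 0) → L1-HIT  vc=[12]
6: 0x3b (blk 14, set 2) → MISS  vc=[12, 18]
7: 0x7a (blk 30, set 2) → MISS  vc=[12, 18, 14]
8: 0x48 (blk 18, set 2) → VC-HIT  vc=[12, 30, 14]
9: 0x48 (blk 18, set 2) → L1-HIT  vc=[12, 30, 14]
10: 0x1a (blk 6, set 2) → MISS  vc=[30, 14, 18]
11: 0x28 (blk 10, set 2) → MISS  vc=[14, 18, 6]
12: 0x1b (blk 6, set 2) → VC-HIT  vc=[14, 18, 10]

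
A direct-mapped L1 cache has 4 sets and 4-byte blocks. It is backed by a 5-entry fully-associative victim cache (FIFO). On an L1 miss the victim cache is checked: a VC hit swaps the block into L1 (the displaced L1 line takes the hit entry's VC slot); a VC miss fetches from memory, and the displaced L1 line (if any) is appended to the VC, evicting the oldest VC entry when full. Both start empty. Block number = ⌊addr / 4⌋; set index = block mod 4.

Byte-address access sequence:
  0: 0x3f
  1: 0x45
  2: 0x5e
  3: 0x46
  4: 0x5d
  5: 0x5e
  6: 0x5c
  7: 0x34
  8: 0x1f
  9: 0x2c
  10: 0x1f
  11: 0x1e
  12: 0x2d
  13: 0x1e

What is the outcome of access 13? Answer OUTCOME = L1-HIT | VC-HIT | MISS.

OUTCOME = VC-HIT

0: 0x3f (blk 15, set 3) → MISS  vc=[]
1: 0x45 (blk 17, set 1) → MISS  vc=[]
2: 0x5e (blk 23, set 3) → MISS  vc=[15]
3: 0x46 (blk 17, set 1) → L1-HIT  vc=[15]
4: 0x5d (blk 23, set 3) → L1-HIT  vc=[15]
5: 0x5e (blk 23, set 3) → L1-HIT  vc=[15]
6: 0x5c (blk 23, set 3) → L1-HIT  vc=[15]
7: 0x34 (blk 13, set 1) → MISS  vc=[15, 17]
8: 0x1f (blk 7, set 3) → MISS  vc=[15, 17, 23]
9: 0x2c (blk 11, set 3) → MISS  vc=[15, 17, 23, 7]
10: 0x1f (blk 7, set 3) → VC-HIT  vc=[15, 17, 23, 11]
11: 0x1e (blk 7, set 3) → L1-HIT  vc=[15, 17, 23, 11]
12: 0x2d (blk 11, set 3) → VC-HIT  vc=[15, 17, 23, 7]
13: 0x1e (blk 7, set 3) → VC-HIT  vc=[15, 17, 23, 11]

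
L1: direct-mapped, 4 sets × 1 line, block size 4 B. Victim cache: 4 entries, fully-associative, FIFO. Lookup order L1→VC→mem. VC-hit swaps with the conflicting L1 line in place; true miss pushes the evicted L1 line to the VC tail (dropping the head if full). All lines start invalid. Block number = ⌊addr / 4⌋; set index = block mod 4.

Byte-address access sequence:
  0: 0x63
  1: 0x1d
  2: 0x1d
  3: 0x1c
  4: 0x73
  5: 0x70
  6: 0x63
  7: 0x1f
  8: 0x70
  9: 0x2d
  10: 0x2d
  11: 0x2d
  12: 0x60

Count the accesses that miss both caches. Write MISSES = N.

MISSES = 4

#0 0x63→b24/s0 MISS; vc=[]
#1 0x1d→b7/s3 MISS; vc=[]
#2 0x1d→b7/s3 L1-HIT; vc=[]
#3 0x1c→b7/s3 L1-HIT; vc=[]
#4 0x73→b28/s0 MISS; vc=[24]
#5 0x70→b28/s0 L1-HIT; vc=[24]
#6 0x63→b24/s0 VC-HIT; vc=[28]
#7 0x1f→b7/s3 L1-HIT; vc=[28]
#8 0x70→b28/s0 VC-HIT; vc=[24]
#9 0x2d→b11/s3 MISS; vc=[24,7]
#10 0x2d→b11/s3 L1-HIT; vc=[24,7]
#11 0x2d→b11/s3 L1-HIT; vc=[24,7]
#12 0x60→b24/s0 VC-HIT; vc=[28,7]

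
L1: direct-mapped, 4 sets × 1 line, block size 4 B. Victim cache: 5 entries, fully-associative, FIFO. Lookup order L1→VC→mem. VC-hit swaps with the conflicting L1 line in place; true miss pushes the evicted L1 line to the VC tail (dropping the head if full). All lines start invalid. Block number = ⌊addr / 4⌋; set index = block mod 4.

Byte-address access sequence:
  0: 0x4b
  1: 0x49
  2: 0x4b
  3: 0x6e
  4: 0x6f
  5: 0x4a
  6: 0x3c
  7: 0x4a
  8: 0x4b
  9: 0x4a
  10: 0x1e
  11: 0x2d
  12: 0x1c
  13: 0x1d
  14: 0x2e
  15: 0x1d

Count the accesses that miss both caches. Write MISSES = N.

#0 0x4b→b18/s2 MISS; vc=[]
#1 0x49→b18/s2 L1-HIT; vc=[]
#2 0x4b→b18/s2 L1-HIT; vc=[]
#3 0x6e→b27/s3 MISS; vc=[]
#4 0x6f→b27/s3 L1-HIT; vc=[]
#5 0x4a→b18/s2 L1-HIT; vc=[]
#6 0x3c→b15/s3 MISS; vc=[27]
#7 0x4a→b18/s2 L1-HIT; vc=[27]
#8 0x4b→b18/s2 L1-HIT; vc=[27]
#9 0x4a→b18/s2 L1-HIT; vc=[27]
#10 0x1e→b7/s3 MISS; vc=[27,15]
#11 0x2d→b11/s3 MISS; vc=[27,15,7]
#12 0x1c→b7/s3 VC-HIT; vc=[27,15,11]
#13 0x1d→b7/s3 L1-HIT; vc=[27,15,11]
#14 0x2e→b11/s3 VC-HIT; vc=[27,15,7]
#15 0x1d→b7/s3 VC-HIT; vc=[27,15,11]

MISSES = 5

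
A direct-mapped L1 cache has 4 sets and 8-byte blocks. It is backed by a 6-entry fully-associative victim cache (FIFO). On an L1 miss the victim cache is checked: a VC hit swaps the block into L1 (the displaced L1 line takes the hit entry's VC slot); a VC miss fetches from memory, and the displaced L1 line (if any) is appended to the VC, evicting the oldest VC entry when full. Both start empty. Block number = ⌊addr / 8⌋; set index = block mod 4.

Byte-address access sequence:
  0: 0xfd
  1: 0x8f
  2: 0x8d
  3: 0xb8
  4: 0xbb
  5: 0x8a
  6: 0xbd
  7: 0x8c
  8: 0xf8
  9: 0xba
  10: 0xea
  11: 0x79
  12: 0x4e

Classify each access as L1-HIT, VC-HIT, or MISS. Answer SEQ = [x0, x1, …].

  [0] addr=0xfd blk=31 s=3: MISS | VC []
  [1] addr=0x8f blk=17 s=1: MISS | VC []
  [2] addr=0x8d blk=17 s=1: L1-HIT | VC []
  [3] addr=0xb8 blk=23 s=3: MISS | VC [31]
  [4] addr=0xbb blk=23 s=3: L1-HIT | VC [31]
  [5] addr=0x8a blk=17 s=1: L1-HIT | VC [31]
  [6] addr=0xbd blk=23 s=3: L1-HIT | VC [31]
  [7] addr=0x8c blk=17 s=1: L1-HIT | VC [31]
  [8] addr=0xf8 blk=31 s=3: VC-HIT | VC [23]
  [9] addr=0xba blk=23 s=3: VC-HIT | VC [31]
  [10] addr=0xea blk=29 s=1: MISS | VC [31, 17]
  [11] addr=0x79 blk=15 s=3: MISS | VC [31, 17, 23]
  [12] addr=0x4e blk=9 s=1: MISS | VC [31, 17, 23, 29]

SEQ = [MISS, MISS, L1-HIT, MISS, L1-HIT, L1-HIT, L1-HIT, L1-HIT, VC-HIT, VC-HIT, MISS, MISS, MISS]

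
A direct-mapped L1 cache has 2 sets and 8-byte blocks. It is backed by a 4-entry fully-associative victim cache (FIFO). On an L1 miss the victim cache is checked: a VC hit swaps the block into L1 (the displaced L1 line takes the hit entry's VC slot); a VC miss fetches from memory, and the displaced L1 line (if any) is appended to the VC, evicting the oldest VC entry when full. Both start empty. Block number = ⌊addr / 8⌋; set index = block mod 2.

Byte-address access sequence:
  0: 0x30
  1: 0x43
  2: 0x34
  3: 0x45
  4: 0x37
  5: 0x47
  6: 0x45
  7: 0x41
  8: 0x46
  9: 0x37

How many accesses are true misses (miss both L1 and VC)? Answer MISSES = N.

#0 0x30→b6/s0 MISS; vc=[]
#1 0x43→b8/s0 MISS; vc=[6]
#2 0x34→b6/s0 VC-HIT; vc=[8]
#3 0x45→b8/s0 VC-HIT; vc=[6]
#4 0x37→b6/s0 VC-HIT; vc=[8]
#5 0x47→b8/s0 VC-HIT; vc=[6]
#6 0x45→b8/s0 L1-HIT; vc=[6]
#7 0x41→b8/s0 L1-HIT; vc=[6]
#8 0x46→b8/s0 L1-HIT; vc=[6]
#9 0x37→b6/s0 VC-HIT; vc=[8]

MISSES = 2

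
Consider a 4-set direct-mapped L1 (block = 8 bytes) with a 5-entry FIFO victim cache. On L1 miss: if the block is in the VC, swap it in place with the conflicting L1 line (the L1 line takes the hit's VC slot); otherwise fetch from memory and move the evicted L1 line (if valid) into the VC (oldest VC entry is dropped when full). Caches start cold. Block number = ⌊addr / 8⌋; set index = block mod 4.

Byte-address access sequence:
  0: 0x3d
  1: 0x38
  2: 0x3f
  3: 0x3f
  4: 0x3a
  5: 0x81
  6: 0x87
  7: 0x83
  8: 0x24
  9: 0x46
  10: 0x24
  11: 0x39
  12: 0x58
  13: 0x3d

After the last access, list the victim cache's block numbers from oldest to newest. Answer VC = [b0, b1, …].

VC = [16, 8, 11]

  [0] addr=0x3d blk=7 s=3: MISS | VC []
  [1] addr=0x38 blk=7 s=3: L1-HIT | VC []
  [2] addr=0x3f blk=7 s=3: L1-HIT | VC []
  [3] addr=0x3f blk=7 s=3: L1-HIT | VC []
  [4] addr=0x3a blk=7 s=3: L1-HIT | VC []
  [5] addr=0x81 blk=16 s=0: MISS | VC []
  [6] addr=0x87 blk=16 s=0: L1-HIT | VC []
  [7] addr=0x83 blk=16 s=0: L1-HIT | VC []
  [8] addr=0x24 blk=4 s=0: MISS | VC [16]
  [9] addr=0x46 blk=8 s=0: MISS | VC [16, 4]
  [10] addr=0x24 blk=4 s=0: VC-HIT | VC [16, 8]
  [11] addr=0x39 blk=7 s=3: L1-HIT | VC [16, 8]
  [12] addr=0x58 blk=11 s=3: MISS | VC [16, 8, 7]
  [13] addr=0x3d blk=7 s=3: VC-HIT | VC [16, 8, 11]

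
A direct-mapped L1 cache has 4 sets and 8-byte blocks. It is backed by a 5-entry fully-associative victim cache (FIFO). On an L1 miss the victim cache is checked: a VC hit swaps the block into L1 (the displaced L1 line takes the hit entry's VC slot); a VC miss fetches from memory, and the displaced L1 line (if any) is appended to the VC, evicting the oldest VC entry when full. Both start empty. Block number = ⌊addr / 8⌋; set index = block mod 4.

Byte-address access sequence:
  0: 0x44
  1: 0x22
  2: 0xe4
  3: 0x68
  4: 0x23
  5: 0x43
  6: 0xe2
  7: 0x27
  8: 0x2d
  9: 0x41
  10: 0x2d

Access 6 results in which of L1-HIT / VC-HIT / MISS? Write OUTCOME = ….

0: 0x44 (blk 8, set 0) → MISS  vc=[]
1: 0x22 (blk 4, set 0) → MISS  vc=[8]
2: 0xe4 (blk 28, set 0) → MISS  vc=[8, 4]
3: 0x68 (blk 13, set 1) → MISS  vc=[8, 4]
4: 0x23 (blk 4, set 0) → VC-HIT  vc=[8, 28]
5: 0x43 (blk 8, set 0) → VC-HIT  vc=[4, 28]
6: 0xe2 (blk 28, set 0) → VC-HIT  vc=[4, 8]
7: 0x27 (blk 4, set 0) → VC-HIT  vc=[28, 8]
8: 0x2d (blk 5, set 1) → MISS  vc=[28, 8, 13]
9: 0x41 (blk 8, set 0) → VC-HIT  vc=[28, 4, 13]
10: 0x2d (blk 5, set 1) → L1-HIT  vc=[28, 4, 13]

OUTCOME = VC-HIT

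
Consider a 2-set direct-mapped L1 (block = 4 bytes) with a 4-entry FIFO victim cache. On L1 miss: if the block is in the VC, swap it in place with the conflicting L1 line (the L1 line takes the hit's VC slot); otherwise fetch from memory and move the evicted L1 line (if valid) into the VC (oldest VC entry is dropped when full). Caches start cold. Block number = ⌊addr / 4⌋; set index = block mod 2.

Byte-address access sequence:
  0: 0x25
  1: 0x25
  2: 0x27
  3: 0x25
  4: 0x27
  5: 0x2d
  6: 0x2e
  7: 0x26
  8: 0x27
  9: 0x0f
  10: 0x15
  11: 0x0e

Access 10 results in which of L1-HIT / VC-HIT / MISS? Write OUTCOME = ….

#0 0x25→b9/s1 MISS; vc=[]
#1 0x25→b9/s1 L1-HIT; vc=[]
#2 0x27→b9/s1 L1-HIT; vc=[]
#3 0x25→b9/s1 L1-HIT; vc=[]
#4 0x27→b9/s1 L1-HIT; vc=[]
#5 0x2d→b11/s1 MISS; vc=[9]
#6 0x2e→b11/s1 L1-HIT; vc=[9]
#7 0x26→b9/s1 VC-HIT; vc=[11]
#8 0x27→b9/s1 L1-HIT; vc=[11]
#9 0xf→b3/s1 MISS; vc=[11,9]
#10 0x15→b5/s1 MISS; vc=[11,9,3]
#11 0xe→b3/s1 VC-HIT; vc=[11,9,5]

OUTCOME = MISS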